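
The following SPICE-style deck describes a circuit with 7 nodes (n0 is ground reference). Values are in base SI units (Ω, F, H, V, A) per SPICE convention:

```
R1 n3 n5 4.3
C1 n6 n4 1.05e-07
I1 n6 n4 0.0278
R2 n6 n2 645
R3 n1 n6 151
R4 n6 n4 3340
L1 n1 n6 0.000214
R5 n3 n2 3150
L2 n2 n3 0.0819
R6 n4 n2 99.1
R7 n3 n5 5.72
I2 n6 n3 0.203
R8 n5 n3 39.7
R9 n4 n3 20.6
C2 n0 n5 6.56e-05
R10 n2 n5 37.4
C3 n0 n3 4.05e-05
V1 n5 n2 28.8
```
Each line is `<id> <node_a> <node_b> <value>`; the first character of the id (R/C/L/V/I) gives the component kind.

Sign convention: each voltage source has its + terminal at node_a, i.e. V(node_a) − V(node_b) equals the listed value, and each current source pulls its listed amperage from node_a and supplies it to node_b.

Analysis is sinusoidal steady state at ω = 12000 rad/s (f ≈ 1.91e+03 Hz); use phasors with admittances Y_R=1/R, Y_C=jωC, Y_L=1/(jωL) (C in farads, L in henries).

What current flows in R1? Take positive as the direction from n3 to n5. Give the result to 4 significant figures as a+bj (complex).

MNA unknowns: 6 node voltages V₁..V_6 plus 1 source current (V1)
R1: Y=0.2326+0.000j on G[3,5]
C1: Y=0.000+0.001260j on G[6,4]
I1: z[6]−=0.0278, z[4]+=0.0278
R2: Y=0.001550+0.000j on G[6,2]
R3: Y=0.006623+0.000j on G[1,6]
R4: Y=0.0002994+0.000j on G[6,4]
L1: Y=0.000-0.3894j on G[1,6]
R5: Y=0.0003175+0.000j on G[3,2]
L2: Y=0.000-0.001018j on G[2,3]
R6: Y=0.01009+0.000j on G[4,2]
R7: Y=0.1748+0.000j on G[3,5]
I2: z[6]−=0.203, z[3]+=0.203
R8: Y=0.02519+0.000j on G[5,3]
R9: Y=0.04854+0.000j on G[4,3]
C2: Y=0.000+0.7872j on G[0,5]
R10: Y=0.02674+0.000j on G[2,5]
C3: Y=0.000+0.4860j on G[0,3]
V1: row V5−V2=28.8, i_V1 at 5,2
solve → V1=-103.8+65.95j, V2=-28.71-0.01481j, V3=-0.1497+0.02400j, V4=-6.541-1.727j, V5=0.09240-0.01481j, V6=-103.8+65.95j
aux → i_V1=-0.8864-0.05595j

-0.05629+0.009025j A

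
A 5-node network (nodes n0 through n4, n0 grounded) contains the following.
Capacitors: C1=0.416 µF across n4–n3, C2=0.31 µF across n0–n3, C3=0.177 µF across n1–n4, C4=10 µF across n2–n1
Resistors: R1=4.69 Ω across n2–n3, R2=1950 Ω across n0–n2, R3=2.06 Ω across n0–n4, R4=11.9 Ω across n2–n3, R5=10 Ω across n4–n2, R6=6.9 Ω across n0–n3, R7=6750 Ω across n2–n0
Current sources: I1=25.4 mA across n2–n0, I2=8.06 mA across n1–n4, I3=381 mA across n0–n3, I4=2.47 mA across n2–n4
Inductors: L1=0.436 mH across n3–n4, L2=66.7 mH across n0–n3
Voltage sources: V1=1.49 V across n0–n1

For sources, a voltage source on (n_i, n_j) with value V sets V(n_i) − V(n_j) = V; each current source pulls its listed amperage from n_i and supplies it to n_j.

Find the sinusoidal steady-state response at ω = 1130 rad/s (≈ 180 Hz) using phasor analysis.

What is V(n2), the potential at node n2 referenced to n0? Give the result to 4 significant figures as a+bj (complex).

0.5111-0.01175j V

Apply KCL at each of the 4 non-ground nodes and solve the resulting linear system.
Node n1: branches {C3, I2, C4, V1} → V_1 = -1.490+0.000j
Node n2: branches {R1, R2, I1, R4, R5, I4, C4, R7} → V_2 = 0.5111-0.01175j
Node n3: branches {C1, R1, L1, R4, C2, R6, I3, L2} → V_3 = 0.5862+0.07898j
Node n4: branches {C1, R3, L1, R5, C3, I2, I4} → V_4 = 0.5710-0.05539j
Source currents: i(V1)=0.007916-0.02302j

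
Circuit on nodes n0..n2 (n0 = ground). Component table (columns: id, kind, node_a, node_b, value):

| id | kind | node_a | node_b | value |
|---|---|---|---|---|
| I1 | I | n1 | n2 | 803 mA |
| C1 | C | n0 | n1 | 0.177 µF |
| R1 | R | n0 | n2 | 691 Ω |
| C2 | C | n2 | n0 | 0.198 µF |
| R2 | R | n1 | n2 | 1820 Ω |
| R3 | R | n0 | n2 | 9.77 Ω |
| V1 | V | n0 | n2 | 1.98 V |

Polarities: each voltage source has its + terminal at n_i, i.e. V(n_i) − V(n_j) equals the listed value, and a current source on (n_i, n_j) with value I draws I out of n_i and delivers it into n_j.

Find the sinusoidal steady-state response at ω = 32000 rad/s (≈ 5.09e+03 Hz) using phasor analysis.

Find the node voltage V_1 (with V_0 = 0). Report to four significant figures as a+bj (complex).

-13.64+140.6j V

Element admittances at ω=32000 rad/s:
  I1: injects 0.803 A into n2 (from n1)
  Y(C1) = 0.000+0.005664j S between n0,n1
  Y(R1) = 0.001447+0.000j S between n0,n2
  Y(C2) = 0.000+0.006336j S between n2,n0
  Y(R2) = 0.0005495+0.000j S between n1,n2
  Y(R3) = 0.1024+0.000j S between n0,n2
  V1: constraint V(n0)−V(n2) = 1.98
Assemble and solve the 3×3 MNA system:
  V(n1)=-13.64+140.6j  V(n2)=-1.980+0.000j
  i(V1)=-1.002-0.08982j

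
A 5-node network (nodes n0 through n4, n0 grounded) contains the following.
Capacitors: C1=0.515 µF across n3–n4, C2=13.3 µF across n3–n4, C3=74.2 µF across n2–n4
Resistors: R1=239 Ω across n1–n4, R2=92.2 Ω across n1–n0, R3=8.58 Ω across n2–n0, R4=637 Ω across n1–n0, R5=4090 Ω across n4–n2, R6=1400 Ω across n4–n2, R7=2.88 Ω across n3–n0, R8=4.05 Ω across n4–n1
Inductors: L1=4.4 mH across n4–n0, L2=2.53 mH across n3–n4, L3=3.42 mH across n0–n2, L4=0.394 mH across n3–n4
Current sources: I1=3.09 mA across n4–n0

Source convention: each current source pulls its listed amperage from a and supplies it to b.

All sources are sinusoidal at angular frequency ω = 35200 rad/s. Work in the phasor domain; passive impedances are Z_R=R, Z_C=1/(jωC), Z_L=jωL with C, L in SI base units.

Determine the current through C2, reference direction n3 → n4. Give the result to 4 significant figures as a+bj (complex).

MNA unknowns: 4 node voltages V₁..V_4
C1: Y=0.000+0.01813j on G[3,4]
C2: Y=0.000+0.4682j on G[3,4]
R1: Y=0.004184+0.000j on G[1,4]
R2: Y=0.01085+0.000j on G[1,0]
R3: Y=0.1166+0.000j on G[2,0]
L1: Y=0.000-0.006457j on G[4,0]
C3: Y=0.000+2.612j on G[2,4]
L2: Y=0.000-0.01123j on G[3,4]
R4: Y=0.001570+0.000j on G[1,0]
R5: Y=0.0002445+0.000j on G[4,2]
L3: Y=0.000-0.008307j on G[0,2]
L4: Y=0.000-0.07210j on G[3,4]
R6: Y=0.0007143+0.000j on G[4,2]
R7: Y=0.3472+0.000j on G[3,0]
R8: Y=0.2469+0.000j on G[4,1]
I1: z[4]−=0.00309, z[0]+=0.00309
solve → V1=-0.007212+0.003564j, V2=-0.007745+0.003405j, V3=-0.006193-0.001596j, V4=-0.007568+0.003740j

0.002498+0.0006440j A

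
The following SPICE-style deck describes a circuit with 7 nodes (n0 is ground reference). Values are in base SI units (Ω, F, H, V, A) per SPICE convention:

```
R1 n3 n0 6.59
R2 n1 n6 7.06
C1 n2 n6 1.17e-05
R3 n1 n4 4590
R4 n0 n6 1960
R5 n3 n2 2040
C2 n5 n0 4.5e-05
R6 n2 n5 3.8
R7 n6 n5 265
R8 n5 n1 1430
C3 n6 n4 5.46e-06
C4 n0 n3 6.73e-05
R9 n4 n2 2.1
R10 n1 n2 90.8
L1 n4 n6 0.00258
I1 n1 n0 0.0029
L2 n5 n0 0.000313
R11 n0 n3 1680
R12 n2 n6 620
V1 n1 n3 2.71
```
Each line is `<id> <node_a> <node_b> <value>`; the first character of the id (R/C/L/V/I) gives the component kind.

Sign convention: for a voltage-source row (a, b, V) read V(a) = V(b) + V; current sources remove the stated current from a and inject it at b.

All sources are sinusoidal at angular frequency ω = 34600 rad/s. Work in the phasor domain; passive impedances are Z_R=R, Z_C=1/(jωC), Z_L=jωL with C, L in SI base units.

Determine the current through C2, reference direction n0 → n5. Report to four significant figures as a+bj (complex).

-0.2598-0.06380j A

MNA unknowns: 6 node voltages V₁..V_6 plus 1 source current (V1)
R1: Y=0.1517+0.000j on G[3,0]
R2: Y=0.1416+0.000j on G[1,6]
C1: Y=0.000+0.4048j on G[2,6]
R3: Y=0.0002179+0.000j on G[1,4]
R4: Y=0.0005102+0.000j on G[0,6]
R5: Y=0.0004902+0.000j on G[3,2]
C2: Y=0.000+1.557j on G[5,0]
R6: Y=0.2632+0.000j on G[2,5]
R7: Y=0.003774+0.000j on G[6,5]
R8: Y=0.0006993+0.000j on G[5,1]
C3: Y=0.000+0.1889j on G[6,4]
C4: Y=0.000+2.329j on G[0,3]
R9: Y=0.4762+0.000j on G[4,2]
R10: Y=0.01101+0.000j on G[1,2]
L1: Y=0.000-0.01120j on G[4,6]
I1: z[1]−=0.0029, z[0]+=0.0029
L2: Y=0.000-0.09234j on G[5,0]
R11: Y=0.0005952+0.000j on G[0,3]
R12: Y=0.001613+0.000j on G[2,6]
V1: row V1−V3=2.71, i_V1 at 1,3
solve → V1=2.677+0.1043j, V2=0.9476+0.06258j, V3=-0.03253+0.1043j, V4=1.089+0.06457j, V5=0.04098-0.1669j, V6=1.095-0.3135j
aux → i_V1=-0.2483-0.05983j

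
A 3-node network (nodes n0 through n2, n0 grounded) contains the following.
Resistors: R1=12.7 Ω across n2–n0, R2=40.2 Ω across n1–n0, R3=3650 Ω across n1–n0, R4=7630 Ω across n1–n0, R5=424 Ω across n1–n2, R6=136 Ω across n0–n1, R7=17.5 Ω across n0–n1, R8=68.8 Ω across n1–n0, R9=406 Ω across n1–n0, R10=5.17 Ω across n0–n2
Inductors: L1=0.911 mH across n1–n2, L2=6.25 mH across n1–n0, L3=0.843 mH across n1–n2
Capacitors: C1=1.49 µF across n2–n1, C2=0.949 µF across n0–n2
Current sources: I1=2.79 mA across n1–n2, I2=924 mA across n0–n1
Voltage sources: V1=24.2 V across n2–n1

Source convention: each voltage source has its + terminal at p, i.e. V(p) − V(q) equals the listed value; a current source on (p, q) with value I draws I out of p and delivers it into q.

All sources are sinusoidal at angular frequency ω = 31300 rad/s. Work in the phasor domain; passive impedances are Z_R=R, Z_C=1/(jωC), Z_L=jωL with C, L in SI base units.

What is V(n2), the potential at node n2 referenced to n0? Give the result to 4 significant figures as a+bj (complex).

9.197-0.9233j V

Apply KCL at each of the 2 non-ground nodes and solve the resulting linear system.
Node n1: branches {L1, R2, R3, C1, I1, L2, R4, R5, R6, R7, R8, L3, I2, R9, V1} → V_1 = -15.00-0.9233j
Node n2: branches {R1, L1, C1, I1, R5, L3, R10, C2, V1} → V_2 = 9.197-0.9233j
Source currents: i(V1)=-2.585+0.6153j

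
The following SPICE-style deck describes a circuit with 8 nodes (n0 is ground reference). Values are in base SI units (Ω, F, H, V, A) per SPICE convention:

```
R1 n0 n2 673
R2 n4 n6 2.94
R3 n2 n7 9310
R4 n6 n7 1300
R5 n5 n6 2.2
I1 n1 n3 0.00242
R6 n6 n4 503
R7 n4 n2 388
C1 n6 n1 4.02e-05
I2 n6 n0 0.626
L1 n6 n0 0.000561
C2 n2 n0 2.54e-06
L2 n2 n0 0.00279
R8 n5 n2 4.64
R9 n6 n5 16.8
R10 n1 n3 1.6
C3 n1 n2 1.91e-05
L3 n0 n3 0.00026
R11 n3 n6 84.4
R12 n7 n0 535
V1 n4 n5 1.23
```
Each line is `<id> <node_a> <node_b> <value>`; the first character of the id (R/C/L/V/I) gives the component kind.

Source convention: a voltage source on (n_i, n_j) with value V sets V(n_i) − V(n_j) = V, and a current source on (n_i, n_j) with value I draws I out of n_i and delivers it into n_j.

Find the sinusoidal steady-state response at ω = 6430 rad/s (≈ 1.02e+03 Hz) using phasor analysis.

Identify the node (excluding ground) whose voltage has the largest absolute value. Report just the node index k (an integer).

MNA unknowns: 7 node voltages V₁..V_7 plus 1 source current (V1)
R1: Y=0.001486+0.000j on G[0,2]
R2: Y=0.3401+0.000j on G[4,6]
R3: Y=0.0001074+0.000j on G[2,7]
R4: Y=0.0007692+0.000j on G[6,7]
R5: Y=0.4545+0.000j on G[5,6]
I1: z[1]−=0.00242, z[3]+=0.00242
R6: Y=0.001988+0.000j on G[6,4]
R7: Y=0.002577+0.000j on G[4,2]
C1: Y=0.000+0.2585j on G[6,1]
I2: z[6]−=0.626, z[0]+=0.626
L1: Y=0.000-0.2772j on G[6,0]
C2: Y=0.000+0.01633j on G[2,0]
L2: Y=0.000-0.05574j on G[2,0]
R8: Y=0.2155+0.000j on G[5,2]
R9: Y=0.05952+0.000j on G[6,5]
R10: Y=0.6250+0.000j on G[1,3]
C3: Y=0.000+0.1228j on G[1,2]
L3: Y=0.000-0.5982j on G[0,3]
R11: Y=0.01185+0.000j on G[3,6]
R12: Y=0.001869+0.000j on G[7,0]
V1: row V4−V5=1.23, i_V1 at 4,5
solve → V1=-0.09057-1.561j, V2=-0.8020-0.03975j, V3=0.7088-0.8733j, V4=-0.4563-0.2957j, V5=-1.686-0.2957j, V6=-1.416-0.3609j, V7=-0.4282-0.1027j
aux → i_V1=-0.3293-0.02165j

5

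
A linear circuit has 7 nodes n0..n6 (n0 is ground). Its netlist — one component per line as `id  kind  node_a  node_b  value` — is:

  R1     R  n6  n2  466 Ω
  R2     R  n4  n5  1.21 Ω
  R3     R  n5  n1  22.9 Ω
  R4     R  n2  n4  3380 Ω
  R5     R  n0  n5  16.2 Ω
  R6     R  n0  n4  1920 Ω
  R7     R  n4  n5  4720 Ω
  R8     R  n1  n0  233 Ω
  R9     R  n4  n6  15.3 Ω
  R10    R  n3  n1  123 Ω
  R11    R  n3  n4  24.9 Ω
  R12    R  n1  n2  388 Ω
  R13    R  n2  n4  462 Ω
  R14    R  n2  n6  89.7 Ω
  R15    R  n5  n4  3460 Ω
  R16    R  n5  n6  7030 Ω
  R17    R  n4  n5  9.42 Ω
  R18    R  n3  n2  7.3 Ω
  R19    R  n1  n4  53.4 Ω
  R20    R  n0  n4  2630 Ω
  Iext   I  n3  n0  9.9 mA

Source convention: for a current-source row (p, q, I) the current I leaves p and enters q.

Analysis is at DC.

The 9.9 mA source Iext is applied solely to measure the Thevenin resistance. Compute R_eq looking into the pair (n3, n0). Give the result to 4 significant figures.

Element admittances at DC:
  Y(R1) = 0.002146 S between n6,n2
  Y(R2) = 0.8264 S between n4,n5
  Y(R3) = 0.04367 S between n5,n1
  Y(R4) = 0.0002959 S between n2,n4
  Y(R5) = 0.06173 S between n0,n5
  Y(R6) = 0.0005208 S between n0,n4
  Y(R7) = 0.0002119 S between n4,n5
  Y(R8) = 0.004292 S between n1,n0
  Y(R9) = 0.06536 S between n4,n6
  Y(R10) = 0.008130 S between n3,n1
  Y(R11) = 0.04016 S between n3,n4
  Y(R12) = 0.002577 S between n1,n2
  Y(R13) = 0.002165 S between n2,n4
  Y(R14) = 0.01115 S between n2,n6
  Y(R15) = 0.0002890 S between n5,n4
  Y(R16) = 0.0001422 S between n5,n6
  Y(R17) = 0.1062 S between n4,n5
  Y(R18) = 0.1370 S between n3,n2
  Y(R19) = 0.01873 S between n1,n4
  Y(R20) = 0.0003802 S between n0,n4
  Iext: injects 0.0099 A into n0 (from n3)
Assemble and solve the 6×6 MNA system:
  V(n1)=-0.1635  V(n2)=-0.2983  V(n3)=-0.3149  V(n4)=-0.1557  V(n5)=-0.1467  V(n6)=-0.1797

R_eq = 31.81 Ω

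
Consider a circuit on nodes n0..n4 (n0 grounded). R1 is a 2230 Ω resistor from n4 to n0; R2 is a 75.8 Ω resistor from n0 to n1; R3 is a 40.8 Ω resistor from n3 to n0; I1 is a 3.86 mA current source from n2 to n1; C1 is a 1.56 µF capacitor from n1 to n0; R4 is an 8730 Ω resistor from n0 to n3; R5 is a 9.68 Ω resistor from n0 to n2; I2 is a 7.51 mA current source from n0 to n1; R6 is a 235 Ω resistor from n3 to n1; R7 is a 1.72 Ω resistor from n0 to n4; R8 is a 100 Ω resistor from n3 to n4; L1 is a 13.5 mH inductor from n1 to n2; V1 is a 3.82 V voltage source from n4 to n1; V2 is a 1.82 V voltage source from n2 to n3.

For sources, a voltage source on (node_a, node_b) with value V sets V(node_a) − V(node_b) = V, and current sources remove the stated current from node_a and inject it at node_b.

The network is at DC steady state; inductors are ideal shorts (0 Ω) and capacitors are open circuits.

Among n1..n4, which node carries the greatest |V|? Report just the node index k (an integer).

Element admittances at DC:
  Y(R1) = 0.0004484 S between n4,n0
  Y(R2) = 0.01319 S between n0,n1
  Y(R3) = 0.02451 S between n3,n0
  I1: injects 0.00386 A into n1 (from n2)
  Y(C1) = 0.000 S between n1,n0
  Y(R4) = 0.0001145 S between n0,n3
  Y(R5) = 0.1033 S between n0,n2
  I2: injects 0.00751 A into n1 (from n0)
  Y(R6) = 0.004255 S between n3,n1
  Y(R7) = 0.5814 S between n0,n4
  Y(R8) = 0.01000 S between n3,n4
  L1: short n1↔n2 (DC inductor)
  V1: constraint V(n4)−V(n1) = 3.82
  V2: constraint V(n2)−V(n3) = 1.82
Assemble and solve the 7×7 MNA system:
  V(n1)=-3.002  V(n2)=-3.002  V(n3)=-4.822  V(n4)=0.8180
  i(L1)=-0.4891  i(V1)=-0.5324  i(V2)=-0.1829

3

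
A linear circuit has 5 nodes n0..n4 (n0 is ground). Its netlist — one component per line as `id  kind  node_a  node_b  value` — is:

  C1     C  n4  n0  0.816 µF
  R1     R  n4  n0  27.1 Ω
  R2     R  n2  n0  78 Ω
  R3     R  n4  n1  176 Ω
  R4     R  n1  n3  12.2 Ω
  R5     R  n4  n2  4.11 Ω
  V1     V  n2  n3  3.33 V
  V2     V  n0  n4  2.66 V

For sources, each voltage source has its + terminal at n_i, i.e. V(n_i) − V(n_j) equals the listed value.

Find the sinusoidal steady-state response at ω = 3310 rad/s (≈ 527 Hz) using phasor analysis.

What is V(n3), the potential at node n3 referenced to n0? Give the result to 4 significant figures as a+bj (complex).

-5.792+0.000j V

Element admittances at ω=3310 rad/s:
  Y(C1) = 0.000+0.002701j S between n4,n0
  Y(R1) = 0.03690+0.000j S between n4,n0
  Y(R2) = 0.01282+0.000j S between n2,n0
  Y(R3) = 0.005682+0.000j S between n4,n1
  Y(R4) = 0.08197+0.000j S between n1,n3
  Y(R5) = 0.2433+0.000j S between n4,n2
  V1: constraint V(n2)−V(n3) = 3.33
  V2: constraint V(n0)−V(n4) = 2.66
Assemble and solve the 6×6 MNA system:
  V(n1)=-5.589+0.000j  V(n2)=-2.462+0.000j  V(n3)=-5.792+0.000j  V(n4)=-2.660+0.000j
  i(V1)=-0.01664+0.000j  i(V2)=-0.1297-0.007185j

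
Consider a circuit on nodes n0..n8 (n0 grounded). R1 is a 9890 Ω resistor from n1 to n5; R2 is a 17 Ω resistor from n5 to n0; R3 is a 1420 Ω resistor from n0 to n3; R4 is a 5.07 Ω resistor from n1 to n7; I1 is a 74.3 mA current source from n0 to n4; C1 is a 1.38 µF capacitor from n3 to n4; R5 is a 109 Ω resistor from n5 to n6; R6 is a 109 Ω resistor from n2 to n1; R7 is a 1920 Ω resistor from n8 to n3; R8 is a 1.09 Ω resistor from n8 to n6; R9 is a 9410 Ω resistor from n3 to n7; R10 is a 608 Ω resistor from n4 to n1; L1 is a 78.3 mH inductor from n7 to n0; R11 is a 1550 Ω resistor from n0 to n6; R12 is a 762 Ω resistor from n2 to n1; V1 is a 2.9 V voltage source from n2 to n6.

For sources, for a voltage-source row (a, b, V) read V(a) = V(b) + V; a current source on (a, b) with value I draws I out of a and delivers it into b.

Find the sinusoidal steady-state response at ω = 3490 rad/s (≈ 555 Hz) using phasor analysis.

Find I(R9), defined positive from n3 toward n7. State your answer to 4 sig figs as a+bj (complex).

0.002256+0.0002616j A

MNA unknowns: 8 node voltages V₁..V_8 plus 1 source current (V1)
R1: Y=0.0001011+0.000j on G[1,5]
R2: Y=0.05882+0.000j on G[5,0]
R3: Y=0.0007042+0.000j on G[0,3]
R4: Y=0.1972+0.000j on G[1,7]
I1: z[0]−=0.0743, z[4]+=0.0743
C1: Y=0.000+0.004816j on G[3,4]
R5: Y=0.009174+0.000j on G[5,6]
R6: Y=0.009174+0.000j on G[2,1]
R7: Y=0.0005208+0.000j on G[8,3]
R8: Y=0.9174+0.000j on G[8,6]
R9: Y=0.0001063+0.000j on G[3,7]
R10: Y=0.001645+0.000j on G[4,1]
L1: Y=0.000-0.003659j on G[7,0]
R11: Y=0.0006452+0.000j on G[0,6]
R12: Y=0.001312+0.000j on G[2,1]
V1: row V2−V6=2.9, i_V1 at 2,6
solve → V1=8.641+5.142j, V2=6.770+2.962j, V3=29.78+7.763j, V4=31.49+0.1395j, V5=0.5343+0.4067j, V6=3.870+2.962j, V7=8.554+5.302j, V8=3.885+2.965j
aux → i_V1=0.01962+0.02286j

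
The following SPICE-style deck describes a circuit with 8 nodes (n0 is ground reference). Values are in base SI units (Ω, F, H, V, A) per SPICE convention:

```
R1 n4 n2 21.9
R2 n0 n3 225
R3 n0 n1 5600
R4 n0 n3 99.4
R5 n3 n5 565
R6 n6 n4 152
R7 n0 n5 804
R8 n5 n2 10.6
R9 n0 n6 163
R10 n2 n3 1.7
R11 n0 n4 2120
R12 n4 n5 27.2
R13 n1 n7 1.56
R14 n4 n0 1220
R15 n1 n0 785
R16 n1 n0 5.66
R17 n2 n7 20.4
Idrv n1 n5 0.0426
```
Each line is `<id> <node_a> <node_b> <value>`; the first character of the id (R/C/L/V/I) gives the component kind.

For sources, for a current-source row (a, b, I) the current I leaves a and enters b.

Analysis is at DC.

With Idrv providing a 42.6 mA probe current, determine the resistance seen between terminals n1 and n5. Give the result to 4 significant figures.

R_eq = 23.52 Ω

MNA unknowns: 7 node voltages V₁..V_7
R1: Y=0.04566 on G[4,2]
R2: Y=0.004444 on G[0,3]
R3: Y=0.0001786 on G[0,1]
R4: Y=0.01006 on G[0,3]
R5: Y=0.001770 on G[3,5]
R6: Y=0.006579 on G[6,4]
R7: Y=0.001244 on G[0,5]
R8: Y=0.09434 on G[5,2]
R9: Y=0.006135 on G[0,6]
R10: Y=0.5882 on G[2,3]
R11: Y=0.0004717 on G[0,4]
R12: Y=0.03676 on G[4,5]
R13: Y=0.6410 on G[1,7]
R14: Y=0.0008197 on G[4,0]
R15: Y=0.001274 on G[1,0]
R16: Y=0.1767 on G[1,0]
R17: Y=0.04902 on G[2,7]
Idrv: z[1]−=0.0426, z[5]+=0.0426
solve → V1=-0.07088, V2=0.5874, V3=0.5743, V4=0.7026, V5=0.9310, V6=0.3635, V7=-0.02412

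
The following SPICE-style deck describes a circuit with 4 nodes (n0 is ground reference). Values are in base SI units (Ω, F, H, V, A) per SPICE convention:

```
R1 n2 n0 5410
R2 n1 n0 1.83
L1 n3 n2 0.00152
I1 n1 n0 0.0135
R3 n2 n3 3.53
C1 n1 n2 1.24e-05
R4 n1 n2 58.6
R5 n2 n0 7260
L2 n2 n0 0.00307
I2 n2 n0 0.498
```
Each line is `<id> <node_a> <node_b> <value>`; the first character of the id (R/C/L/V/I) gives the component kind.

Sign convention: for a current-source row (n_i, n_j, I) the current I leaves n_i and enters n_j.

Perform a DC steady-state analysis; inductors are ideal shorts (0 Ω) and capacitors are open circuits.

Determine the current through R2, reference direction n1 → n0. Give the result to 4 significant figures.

-0.01309 A

MNA unknowns: 3 node voltages V₁..V_3 plus 2 source currents (L1, L2)
R1: Y=0.0001848 on G[2,0]
R2: Y=0.5464 on G[1,0]
L1: row V3−V2=0, i_L1 at 3,2
I1: z[1]−=0.0135, z[0]+=0.0135
R3: Y=0.2833 on G[2,3]
C1: Y=0.000 on G[1,2]
R4: Y=0.01706 on G[1,2]
R5: Y=0.0001377 on G[2,0]
L2: row V2−V0=0, i_L2 at 2,0
I2: z[2]−=0.498, z[0]+=0.498
solve → V1=-0.02396, V2=0.000, V3=0.000
aux → i_L1=0.000, i_L2=-0.4984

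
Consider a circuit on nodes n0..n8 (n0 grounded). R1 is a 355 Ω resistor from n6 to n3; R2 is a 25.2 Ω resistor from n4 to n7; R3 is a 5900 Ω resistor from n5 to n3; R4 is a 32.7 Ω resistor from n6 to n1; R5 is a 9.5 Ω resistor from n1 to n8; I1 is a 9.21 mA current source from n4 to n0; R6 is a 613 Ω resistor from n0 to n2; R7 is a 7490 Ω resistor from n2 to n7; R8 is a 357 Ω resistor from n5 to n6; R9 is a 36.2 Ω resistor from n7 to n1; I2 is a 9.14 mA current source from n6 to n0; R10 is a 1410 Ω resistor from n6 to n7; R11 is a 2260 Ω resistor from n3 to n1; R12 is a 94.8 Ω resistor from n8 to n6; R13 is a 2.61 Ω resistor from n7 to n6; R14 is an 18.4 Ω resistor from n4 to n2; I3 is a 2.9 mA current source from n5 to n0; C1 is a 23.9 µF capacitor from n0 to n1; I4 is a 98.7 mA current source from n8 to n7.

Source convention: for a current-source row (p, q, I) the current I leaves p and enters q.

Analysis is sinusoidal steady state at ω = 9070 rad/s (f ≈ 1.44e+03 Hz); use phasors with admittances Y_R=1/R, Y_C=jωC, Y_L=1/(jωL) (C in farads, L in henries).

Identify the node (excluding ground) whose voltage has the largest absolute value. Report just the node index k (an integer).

7

Apply KCL at each of the 8 non-ground nodes and solve the resulting linear system.
Node n1: branches {R4, R5, R9, R11, C1} → V_1 = -0.0007138+0.1040j
Node n2: branches {R6, R7, R14} → V_2 = 0.7889+0.09485j
Node n3: branches {R1, R3, R11} → V_3 = 0.7552+0.1021j
Node n4: branches {R2, I1, R14} → V_4 = 0.8119+0.09768j
Node n5: branches {R3, R8, I3} → V_5 = -0.06268+0.1018j
Node n6: branches {R1, R4, R8, I2, R10, R12, R13} → V_6 = 0.9231+0.1018j
Node n7: branches {R2, R7, R9, R10, R13, I4} → V_7 = 1.075+0.1016j
Node n8: branches {R5, R12, I4} → V_8 = -0.7688+0.1038j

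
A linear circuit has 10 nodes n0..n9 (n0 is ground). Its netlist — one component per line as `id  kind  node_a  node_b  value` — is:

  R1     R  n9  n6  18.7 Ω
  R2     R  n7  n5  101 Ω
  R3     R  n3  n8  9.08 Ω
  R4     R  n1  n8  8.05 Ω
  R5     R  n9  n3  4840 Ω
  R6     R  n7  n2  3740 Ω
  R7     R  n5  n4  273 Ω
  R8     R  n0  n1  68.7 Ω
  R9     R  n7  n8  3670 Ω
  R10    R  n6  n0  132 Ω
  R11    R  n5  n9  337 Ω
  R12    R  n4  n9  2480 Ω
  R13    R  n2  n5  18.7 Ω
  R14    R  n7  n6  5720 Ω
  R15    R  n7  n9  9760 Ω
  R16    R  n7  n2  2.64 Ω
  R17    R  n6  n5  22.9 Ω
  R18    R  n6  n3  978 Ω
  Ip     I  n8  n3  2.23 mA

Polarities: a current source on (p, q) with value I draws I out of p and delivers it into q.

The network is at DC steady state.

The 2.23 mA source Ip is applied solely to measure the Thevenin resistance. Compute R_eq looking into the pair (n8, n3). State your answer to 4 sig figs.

Apply KCL at each of the 9 non-ground nodes and solve the resulting linear system.
Node n1: branches {R4, R8} → V_1 = -0.001290
Node n2: branches {R6, R13, R16} → V_2 = 0.002445
Node n3: branches {R3, R5, R18, Ip} → V_3 = 0.01863
Node n4: branches {R7, R12} → V_4 = 0.002468
Node n5: branches {R2, R7, R11, R13, R17} → V_5 = 0.002461
Node n6: branches {R1, R10, R14, R17, R18} → V_6 = 0.002479
Node n7: branches {R2, R6, R9, R14, R15, R16} → V_7 = 0.002442
Node n8: branches {R3, R4, R9, Ip} → V_8 = -0.001441
Node n9: branches {R1, R5, R11, R12, R15} → V_9 = 0.002536

R_eq = 8.999 Ω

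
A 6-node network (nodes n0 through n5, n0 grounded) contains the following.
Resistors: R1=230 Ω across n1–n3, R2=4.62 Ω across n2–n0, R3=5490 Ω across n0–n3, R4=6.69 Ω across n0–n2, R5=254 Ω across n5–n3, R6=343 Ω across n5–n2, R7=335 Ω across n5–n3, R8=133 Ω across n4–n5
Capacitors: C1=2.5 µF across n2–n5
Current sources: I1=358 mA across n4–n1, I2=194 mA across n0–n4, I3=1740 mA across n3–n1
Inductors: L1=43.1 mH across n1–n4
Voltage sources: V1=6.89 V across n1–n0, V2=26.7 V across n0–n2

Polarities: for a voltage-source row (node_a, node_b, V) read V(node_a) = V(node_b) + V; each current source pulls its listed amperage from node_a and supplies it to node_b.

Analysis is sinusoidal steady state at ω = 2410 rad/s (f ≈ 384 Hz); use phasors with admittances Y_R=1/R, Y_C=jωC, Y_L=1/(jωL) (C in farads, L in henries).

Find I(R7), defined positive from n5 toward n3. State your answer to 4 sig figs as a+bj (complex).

Apply KCL at each of the 5 non-ground nodes and solve the resulting linear system.
Node n1: branches {R1, I1, L1, I3, V1} → V_1 = 6.890+0.000j
Node n2: branches {R2, C1, R4, R6, V2} → V_2 = -26.70+0.000j
Node n3: branches {R1, R3, R5, R7, I3} → V_3 = -216.2-0.1491j
Node n4: branches {I1, L1, I2, R8} → V_4 = -45.77-67.68j
Node n5: branches {C1, R5, R6, R7, R8} → V_5 = -110.6-0.2467j
Source currents: i(V1)=0.4766+0.5064j, i(V2)=-9.527+0.5063j

0.3151-0.0002913j A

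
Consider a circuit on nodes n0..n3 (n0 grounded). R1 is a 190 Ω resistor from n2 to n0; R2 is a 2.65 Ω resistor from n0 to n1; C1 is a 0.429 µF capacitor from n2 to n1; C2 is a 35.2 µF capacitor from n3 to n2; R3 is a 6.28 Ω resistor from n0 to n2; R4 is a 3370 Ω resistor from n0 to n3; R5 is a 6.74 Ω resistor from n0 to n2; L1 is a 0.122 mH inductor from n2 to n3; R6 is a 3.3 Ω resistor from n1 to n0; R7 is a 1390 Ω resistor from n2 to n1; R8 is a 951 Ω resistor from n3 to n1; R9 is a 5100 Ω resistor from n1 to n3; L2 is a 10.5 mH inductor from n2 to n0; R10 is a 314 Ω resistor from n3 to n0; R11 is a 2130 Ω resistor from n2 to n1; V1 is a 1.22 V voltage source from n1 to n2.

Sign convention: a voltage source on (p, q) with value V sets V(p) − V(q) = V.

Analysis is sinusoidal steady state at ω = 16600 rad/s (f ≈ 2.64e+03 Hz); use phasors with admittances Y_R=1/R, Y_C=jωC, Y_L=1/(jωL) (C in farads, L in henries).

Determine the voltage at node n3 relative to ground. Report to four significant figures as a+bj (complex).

-0.8301-0.05331j V

MNA unknowns: 3 node voltages V₁..V_3 plus 1 source current (V1)
R1: Y=0.005263+0.000j on G[2,0]
R2: Y=0.3774+0.000j on G[0,1]
C1: Y=0.000+0.007121j on G[2,1]
C2: Y=0.000+0.5843j on G[3,2]
R3: Y=0.1592+0.000j on G[0,2]
R4: Y=0.0002967+0.000j on G[0,3]
R5: Y=0.1484+0.000j on G[0,2]
L1: Y=0.000-0.4938j on G[2,3]
R6: Y=0.3030+0.000j on G[1,0]
R7: Y=0.0007194+0.000j on G[2,1]
R8: Y=0.001052+0.000j on G[3,1]
R9: Y=0.0001961+0.000j on G[1,3]
L2: Y=0.000-0.005737j on G[2,0]
R10: Y=0.003185+0.000j on G[3,0]
R11: Y=0.0004695+0.000j on G[2,1]
V1: row V1−V2=1.22, i_V1 at 1,2
solve → V1=0.3872-0.004623j, V2=-0.8328-0.004623j, V3=-0.8301-0.05331j
aux → i_V1=-0.2664-0.005603j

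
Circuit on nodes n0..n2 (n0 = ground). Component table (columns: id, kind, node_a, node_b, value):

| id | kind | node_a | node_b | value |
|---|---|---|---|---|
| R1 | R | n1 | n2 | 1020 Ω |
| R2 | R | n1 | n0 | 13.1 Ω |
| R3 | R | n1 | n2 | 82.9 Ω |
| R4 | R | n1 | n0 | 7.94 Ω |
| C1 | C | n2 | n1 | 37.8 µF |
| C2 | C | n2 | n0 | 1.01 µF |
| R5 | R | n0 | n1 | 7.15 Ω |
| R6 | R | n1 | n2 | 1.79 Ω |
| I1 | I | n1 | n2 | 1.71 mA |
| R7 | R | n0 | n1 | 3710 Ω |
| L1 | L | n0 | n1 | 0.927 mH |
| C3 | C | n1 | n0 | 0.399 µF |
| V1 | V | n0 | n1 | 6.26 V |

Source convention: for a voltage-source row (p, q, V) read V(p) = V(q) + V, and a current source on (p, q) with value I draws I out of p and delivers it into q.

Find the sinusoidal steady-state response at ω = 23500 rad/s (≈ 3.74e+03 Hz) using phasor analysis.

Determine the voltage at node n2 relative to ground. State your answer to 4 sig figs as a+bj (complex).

-6.142+0.07197j V

Apply KCL at each of the 2 non-ground nodes and solve the resulting linear system.
Node n1: branches {R1, R2, R3, R4, C1, R5, R6, I1, R7, L1, C3, V1} → V_1 = -6.260+0.000j
Node n2: branches {R1, R3, C1, C2, R6, I1} → V_2 = -6.142+0.07197j
Source currents: i(V1)=-2.145+0.08288j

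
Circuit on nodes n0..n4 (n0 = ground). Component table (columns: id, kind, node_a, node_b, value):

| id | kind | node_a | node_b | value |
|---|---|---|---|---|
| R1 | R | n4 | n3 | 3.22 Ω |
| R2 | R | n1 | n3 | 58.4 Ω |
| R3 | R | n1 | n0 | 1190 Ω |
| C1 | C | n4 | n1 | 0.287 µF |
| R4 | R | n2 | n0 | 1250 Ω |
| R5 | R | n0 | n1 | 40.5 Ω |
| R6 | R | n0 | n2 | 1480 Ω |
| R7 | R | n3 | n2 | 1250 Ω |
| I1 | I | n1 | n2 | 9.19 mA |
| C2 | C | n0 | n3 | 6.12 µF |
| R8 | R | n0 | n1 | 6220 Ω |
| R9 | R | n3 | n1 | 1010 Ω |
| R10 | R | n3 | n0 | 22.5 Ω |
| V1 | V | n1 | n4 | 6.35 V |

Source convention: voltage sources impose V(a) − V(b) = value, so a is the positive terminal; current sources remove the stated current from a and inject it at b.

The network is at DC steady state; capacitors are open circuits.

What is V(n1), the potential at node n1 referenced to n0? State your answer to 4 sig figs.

3.540 V

MNA unknowns: 4 node voltages V₁..V_4 plus 1 source current (V1)
R1: Y=0.3106 on G[4,3]
R2: Y=0.01712 on G[1,3]
R3: Y=0.0008403 on G[1,0]
C1: Y=0.000 on G[4,1]
R4: Y=0.0008000 on G[2,0]
R5: Y=0.02469 on G[0,1]
R6: Y=0.0006757 on G[0,2]
R7: Y=0.0008000 on G[3,2]
I1: z[1]−=0.00919, z[2]+=0.00919
C2: Y=0.000 on G[0,3]
R8: Y=0.0001608 on G[0,1]
R9: Y=0.0009901 on G[3,1]
R10: Y=0.04444 on G[3,0]
V1: row V1−V4=6.35, i_V1 at 1,4
solve → V1=3.540, V2=3.281, V3=-2.155, V4=-2.810
aux → i_V1=-0.2033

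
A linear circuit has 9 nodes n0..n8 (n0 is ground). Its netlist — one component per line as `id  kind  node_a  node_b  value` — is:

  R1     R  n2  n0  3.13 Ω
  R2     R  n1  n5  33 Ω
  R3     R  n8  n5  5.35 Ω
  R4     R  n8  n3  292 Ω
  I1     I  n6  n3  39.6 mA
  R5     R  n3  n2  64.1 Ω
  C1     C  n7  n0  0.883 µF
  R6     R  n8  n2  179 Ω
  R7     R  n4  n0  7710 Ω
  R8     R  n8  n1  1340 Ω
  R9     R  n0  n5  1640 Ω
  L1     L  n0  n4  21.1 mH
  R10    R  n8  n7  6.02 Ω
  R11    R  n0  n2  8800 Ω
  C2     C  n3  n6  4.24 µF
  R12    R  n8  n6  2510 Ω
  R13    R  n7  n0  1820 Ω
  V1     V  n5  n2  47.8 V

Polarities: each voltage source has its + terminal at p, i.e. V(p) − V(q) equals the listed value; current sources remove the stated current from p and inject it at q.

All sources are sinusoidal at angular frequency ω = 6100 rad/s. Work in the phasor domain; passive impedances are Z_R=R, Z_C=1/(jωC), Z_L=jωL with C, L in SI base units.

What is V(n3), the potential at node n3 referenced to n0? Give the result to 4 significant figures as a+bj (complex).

Element admittances at ω=6100 rad/s:
  Y(R1) = 0.3195+0.000j S between n2,n0
  Y(R2) = 0.03030+0.000j S between n1,n5
  Y(R3) = 0.1869+0.000j S between n8,n5
  Y(R4) = 0.003425+0.000j S between n8,n3
  I1: injects 0.0396 A into n3 (from n6)
  Y(R5) = 0.01560+0.000j S between n3,n2
  Y(C1) = 0.000+0.005386j S between n7,n0
  Y(R6) = 0.005587+0.000j S between n8,n2
  Y(R7) = 0.0001297+0.000j S between n4,n0
  Y(R8) = 0.0007463+0.000j S between n8,n1
  Y(R9) = 0.0006098+0.000j S between n0,n5
  Y(L1) = 0.000-0.007769j S between n0,n4
  Y(R10) = 0.1661+0.000j S between n8,n7
  Y(R11) = 0.0001136+0.000j S between n0,n2
  Y(C2) = 0.000+0.02586j S between n3,n6
  Y(R12) = 0.0003984+0.000j S between n8,n6
  Y(R13) = 0.0005495+0.000j S between n7,n0
  V1: constraint V(n5)−V(n2) = 47.8
Assemble and solve the 9×9 MNA system:
  V(n1)=47.52-0.7803j  V(n2)=-0.2258-0.7508j  V(n3)=8.725-1.011j  V(n4)=0.000+0.000j  V(n5)=47.57-0.7508j  V(n6)=8.695-0.04341j  V(n7)=44.99-3.421j  V(n8)=45.25-1.974j
  i(V1)=-0.4658-0.2291j

8.725-1.011j V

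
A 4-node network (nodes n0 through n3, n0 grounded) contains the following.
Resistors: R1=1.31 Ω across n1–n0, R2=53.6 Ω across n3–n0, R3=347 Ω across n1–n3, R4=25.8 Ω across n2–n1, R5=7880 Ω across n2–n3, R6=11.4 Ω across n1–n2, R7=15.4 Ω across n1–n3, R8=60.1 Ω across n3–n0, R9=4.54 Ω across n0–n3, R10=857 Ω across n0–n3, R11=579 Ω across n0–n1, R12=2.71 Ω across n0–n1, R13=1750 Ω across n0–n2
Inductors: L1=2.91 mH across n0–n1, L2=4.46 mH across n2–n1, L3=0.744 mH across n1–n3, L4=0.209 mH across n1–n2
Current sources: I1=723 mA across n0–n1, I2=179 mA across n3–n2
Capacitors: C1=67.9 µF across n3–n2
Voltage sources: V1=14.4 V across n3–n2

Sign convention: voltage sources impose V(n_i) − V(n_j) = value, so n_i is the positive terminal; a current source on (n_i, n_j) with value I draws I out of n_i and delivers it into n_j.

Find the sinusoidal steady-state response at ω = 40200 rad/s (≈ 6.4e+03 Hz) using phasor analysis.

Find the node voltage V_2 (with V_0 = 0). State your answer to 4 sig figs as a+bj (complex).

-9.684-1.981j V

MNA unknowns: 3 node voltages V₁..V_3 plus 1 source current (V1)
R1: Y=0.7634+0.000j on G[1,0]
R2: Y=0.01866+0.000j on G[3,0]
L1: Y=0.000-0.008548j on G[0,1]
R3: Y=0.002882+0.000j on G[1,3]
R4: Y=0.03876+0.000j on G[2,1]
L2: Y=0.000-0.005577j on G[2,1]
R5: Y=0.0001269+0.000j on G[2,3]
R6: Y=0.08772+0.000j on G[1,2]
I1: z[0]−=0.723, z[1]+=0.723
R7: Y=0.06494+0.000j on G[1,3]
R8: Y=0.01664+0.000j on G[3,0]
R9: Y=0.2203+0.000j on G[0,3]
R10: Y=0.001167+0.000j on G[0,3]
R11: Y=0.001727+0.000j on G[0,1]
C1: Y=0.000+2.730j on G[3,2]
L3: Y=0.000-0.03343j on G[1,3]
R12: Y=0.3690+0.000j on G[0,1]
L4: Y=0.000-0.1190j on G[1,2]
R13: Y=0.0005714+0.000j on G[0,2]
I2: z[3]−=0.179, z[2]+=0.179
V1: row V3−V2=14.4, i_V1 at 3,2
solve → V1=-0.4286+0.4462j, V2=-9.684-1.981j, V3=4.716-1.981j
aux → i_V1=-1.659-38.46j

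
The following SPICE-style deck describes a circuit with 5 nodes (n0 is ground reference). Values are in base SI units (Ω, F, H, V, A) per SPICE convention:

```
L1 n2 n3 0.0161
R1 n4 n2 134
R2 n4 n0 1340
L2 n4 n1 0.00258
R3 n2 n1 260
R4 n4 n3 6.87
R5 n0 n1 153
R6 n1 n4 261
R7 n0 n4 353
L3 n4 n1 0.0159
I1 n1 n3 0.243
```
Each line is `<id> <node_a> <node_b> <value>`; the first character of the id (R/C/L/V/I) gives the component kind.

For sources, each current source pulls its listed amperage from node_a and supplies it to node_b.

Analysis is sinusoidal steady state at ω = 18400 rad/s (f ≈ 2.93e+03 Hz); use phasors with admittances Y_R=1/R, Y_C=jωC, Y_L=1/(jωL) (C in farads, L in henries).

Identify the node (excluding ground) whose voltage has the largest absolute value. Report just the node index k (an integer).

MNA unknowns: 4 node voltages V₁..V_4
L1: Y=0.000-0.003376j on G[2,3]
R1: Y=0.007463+0.000j on G[4,2]
R2: Y=0.0007463+0.000j on G[4,0]
L2: Y=0.000-0.02107j on G[4,1]
R3: Y=0.003846+0.000j on G[2,1]
R4: Y=0.1456+0.000j on G[4,3]
R5: Y=0.006536+0.000j on G[0,1]
R6: Y=0.003831+0.000j on G[1,4]
R7: Y=0.002833+0.000j on G[0,4]
L3: Y=0.000-0.003418j on G[4,1]
I1: z[1]−=0.243, z[3]+=0.243
solve → V1=-1.065-3.077j, V2=1.955+2.190j, V3=3.534+5.655j, V4=1.945+5.619j

3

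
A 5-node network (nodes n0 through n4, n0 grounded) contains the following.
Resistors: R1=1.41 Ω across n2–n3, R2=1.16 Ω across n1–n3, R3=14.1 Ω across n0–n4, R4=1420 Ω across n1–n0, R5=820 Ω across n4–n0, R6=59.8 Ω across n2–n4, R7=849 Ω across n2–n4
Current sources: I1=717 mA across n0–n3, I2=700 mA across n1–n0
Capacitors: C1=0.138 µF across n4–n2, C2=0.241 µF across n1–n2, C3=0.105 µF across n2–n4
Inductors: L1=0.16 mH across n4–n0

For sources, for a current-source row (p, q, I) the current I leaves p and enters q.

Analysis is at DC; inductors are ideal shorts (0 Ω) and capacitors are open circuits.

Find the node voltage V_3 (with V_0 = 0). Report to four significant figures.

0.9674 V

MNA unknowns: 4 node voltages V₁..V_4 plus 1 source current (L1)
R1: Y=0.7092 on G[2,3]
R2: Y=0.8621 on G[1,3]
I1: z[0]−=0.717, z[3]+=0.717
R3: Y=0.07092 on G[0,4]
C1: Y=0.000 on G[4,2]
R4: Y=0.0007042 on G[1,0]
R5: Y=0.001220 on G[4,0]
L1: row V4−V0=0, i_L1 at 4,0
R6: Y=0.01672 on G[2,4]
C2: Y=0.000 on G[1,2]
C3: Y=0.000 on G[2,4]
R7: Y=0.001178 on G[2,4]
I2: z[1]−=0.7, z[0]+=0.7
solve → V1=0.1553, V2=0.9436, V3=0.9674, V4=0.000
aux → i_L1=0.01689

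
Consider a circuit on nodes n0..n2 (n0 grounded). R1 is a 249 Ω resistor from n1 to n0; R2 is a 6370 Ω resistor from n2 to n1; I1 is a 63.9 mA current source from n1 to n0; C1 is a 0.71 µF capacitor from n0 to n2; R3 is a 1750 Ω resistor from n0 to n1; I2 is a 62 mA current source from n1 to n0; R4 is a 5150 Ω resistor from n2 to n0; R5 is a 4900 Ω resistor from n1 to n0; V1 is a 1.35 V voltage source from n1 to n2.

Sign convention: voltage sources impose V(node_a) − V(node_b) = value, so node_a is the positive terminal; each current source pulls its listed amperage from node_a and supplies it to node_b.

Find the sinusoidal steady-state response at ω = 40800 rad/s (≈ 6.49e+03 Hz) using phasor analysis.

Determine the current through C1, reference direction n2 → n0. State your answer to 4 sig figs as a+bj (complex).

Element admittances at ω=40800 rad/s:
  Y(R1) = 0.004016+0.000j S between n1,n0
  Y(R2) = 0.0001570+0.000j S between n2,n1
  I1: injects 0.0639 A into n0 (from n1)
  Y(C1) = 0.000+0.02897j S between n0,n2
  Y(R3) = 0.0005714+0.000j S between n0,n1
  I2: injects 0.062 A into n0 (from n1)
  Y(R4) = 0.0001942+0.000j S between n2,n0
  Y(R5) = 0.0002041+0.000j S between n1,n0
  V1: constraint V(n1)−V(n2) = 1.35
Assemble and solve the 3×3 MNA system:
  V(n1)=0.5862+4.438j  V(n2)=-0.7638+4.438j
  i(V1)=-0.1289-0.02127j

-0.1286-0.02213j A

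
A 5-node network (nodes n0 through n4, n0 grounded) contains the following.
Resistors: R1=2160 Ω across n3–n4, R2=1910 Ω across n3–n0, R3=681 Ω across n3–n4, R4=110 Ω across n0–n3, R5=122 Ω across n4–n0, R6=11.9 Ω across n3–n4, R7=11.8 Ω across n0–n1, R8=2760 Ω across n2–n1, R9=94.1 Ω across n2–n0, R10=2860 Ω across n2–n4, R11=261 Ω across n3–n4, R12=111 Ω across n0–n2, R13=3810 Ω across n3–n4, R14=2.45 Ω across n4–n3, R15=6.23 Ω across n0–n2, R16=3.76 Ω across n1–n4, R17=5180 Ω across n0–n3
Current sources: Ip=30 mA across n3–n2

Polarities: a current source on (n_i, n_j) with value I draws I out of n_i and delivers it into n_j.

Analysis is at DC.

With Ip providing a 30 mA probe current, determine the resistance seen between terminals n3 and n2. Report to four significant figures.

R_eq = 19.05 Ω

Apply KCL at each of the 4 non-ground nodes and solve the resulting linear system.
Node n1: branches {R7, R8, R16} → V_1 = -0.2686
Node n2: branches {R8, R9, R10, R12, R15, Ip} → V_2 = 0.1646
Node n3: branches {R1, R2, R3, R4, R6, R11, R13, R14, R17, Ip} → V_3 = -0.4070
Node n4: branches {R1, R3, R5, R6, R10, R11, R13, R14, R16} → V_4 = -0.3548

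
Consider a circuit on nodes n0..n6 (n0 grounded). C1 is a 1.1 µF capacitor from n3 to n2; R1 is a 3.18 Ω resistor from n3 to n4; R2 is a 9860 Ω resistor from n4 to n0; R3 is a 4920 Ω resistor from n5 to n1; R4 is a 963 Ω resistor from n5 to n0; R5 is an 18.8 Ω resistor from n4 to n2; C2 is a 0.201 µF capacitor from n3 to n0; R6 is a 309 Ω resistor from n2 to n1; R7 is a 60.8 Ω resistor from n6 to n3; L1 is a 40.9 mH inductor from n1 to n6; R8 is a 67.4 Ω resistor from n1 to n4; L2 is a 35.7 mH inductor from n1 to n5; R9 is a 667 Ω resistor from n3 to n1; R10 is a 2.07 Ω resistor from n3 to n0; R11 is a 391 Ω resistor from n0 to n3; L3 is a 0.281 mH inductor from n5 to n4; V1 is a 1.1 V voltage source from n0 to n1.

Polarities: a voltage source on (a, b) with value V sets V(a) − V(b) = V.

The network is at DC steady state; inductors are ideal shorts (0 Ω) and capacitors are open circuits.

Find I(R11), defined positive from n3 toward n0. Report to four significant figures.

-0.001143 A

Element admittances at DC:
  Y(C1) = 0.000 S between n3,n2
  Y(R1) = 0.3145 S between n3,n4
  Y(R2) = 0.0001014 S between n4,n0
  Y(R3) = 0.0002033 S between n5,n1
  Y(R4) = 0.001038 S between n5,n0
  Y(R5) = 0.05319 S between n4,n2
  Y(C2) = 0.000 S between n3,n0
  Y(R6) = 0.003236 S between n2,n1
  Y(R7) = 0.01645 S between n6,n3
  L1: short n1↔n6 (DC inductor)
  Y(R8) = 0.01484 S between n1,n4
  L2: short n1↔n5 (DC inductor)
  Y(R9) = 0.001499 S between n3,n1
  Y(R10) = 0.4831 S between n3,n0
  Y(R11) = 0.002558 S between n0,n3
  L3: short n5↔n4 (DC inductor)
  V1: constraint V(n0)−V(n1) = 1.1
Assemble and solve the 10×10 MNA system:
  V(n1)=-1.100  V(n2)=-1.100  V(n3)=-0.4470  V(n4)=-1.100  V(n5)=-1.100  V(n6)=-1.100
  i(L1)=-0.01074  i(L2)=-0.2066  i(L3)=-0.2055  i(V1)=-0.2183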